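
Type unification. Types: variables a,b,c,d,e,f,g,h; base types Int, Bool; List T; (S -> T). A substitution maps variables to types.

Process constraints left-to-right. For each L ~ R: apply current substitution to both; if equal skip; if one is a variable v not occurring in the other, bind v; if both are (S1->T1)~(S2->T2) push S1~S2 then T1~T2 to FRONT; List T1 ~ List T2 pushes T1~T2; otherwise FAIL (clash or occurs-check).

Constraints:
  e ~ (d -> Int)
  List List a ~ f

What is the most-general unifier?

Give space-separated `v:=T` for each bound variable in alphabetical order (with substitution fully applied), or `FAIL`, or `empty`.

Answer: e:=(d -> Int) f:=List List a

Derivation:
step 1: unify e ~ (d -> Int)  [subst: {-} | 1 pending]
  bind e := (d -> Int)
step 2: unify List List a ~ f  [subst: {e:=(d -> Int)} | 0 pending]
  bind f := List List a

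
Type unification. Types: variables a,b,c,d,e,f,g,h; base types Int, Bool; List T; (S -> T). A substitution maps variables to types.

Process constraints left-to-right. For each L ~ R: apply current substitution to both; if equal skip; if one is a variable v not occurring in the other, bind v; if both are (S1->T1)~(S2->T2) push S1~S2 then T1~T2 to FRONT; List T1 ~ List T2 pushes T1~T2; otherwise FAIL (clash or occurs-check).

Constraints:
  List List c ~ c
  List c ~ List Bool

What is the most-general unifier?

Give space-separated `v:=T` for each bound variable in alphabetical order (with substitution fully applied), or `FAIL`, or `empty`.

Answer: FAIL

Derivation:
step 1: unify List List c ~ c  [subst: {-} | 1 pending]
  occurs-check fail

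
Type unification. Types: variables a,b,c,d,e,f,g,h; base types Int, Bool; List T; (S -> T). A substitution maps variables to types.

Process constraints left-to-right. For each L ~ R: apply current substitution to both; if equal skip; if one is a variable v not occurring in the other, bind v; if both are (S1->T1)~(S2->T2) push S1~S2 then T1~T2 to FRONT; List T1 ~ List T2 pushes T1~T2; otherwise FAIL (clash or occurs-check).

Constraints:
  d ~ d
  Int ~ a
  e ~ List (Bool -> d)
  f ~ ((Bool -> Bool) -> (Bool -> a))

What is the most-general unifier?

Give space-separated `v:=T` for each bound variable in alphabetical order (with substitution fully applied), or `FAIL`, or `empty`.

Answer: a:=Int e:=List (Bool -> d) f:=((Bool -> Bool) -> (Bool -> Int))

Derivation:
step 1: unify d ~ d  [subst: {-} | 3 pending]
  -> identical, skip
step 2: unify Int ~ a  [subst: {-} | 2 pending]
  bind a := Int
step 3: unify e ~ List (Bool -> d)  [subst: {a:=Int} | 1 pending]
  bind e := List (Bool -> d)
step 4: unify f ~ ((Bool -> Bool) -> (Bool -> Int))  [subst: {a:=Int, e:=List (Bool -> d)} | 0 pending]
  bind f := ((Bool -> Bool) -> (Bool -> Int))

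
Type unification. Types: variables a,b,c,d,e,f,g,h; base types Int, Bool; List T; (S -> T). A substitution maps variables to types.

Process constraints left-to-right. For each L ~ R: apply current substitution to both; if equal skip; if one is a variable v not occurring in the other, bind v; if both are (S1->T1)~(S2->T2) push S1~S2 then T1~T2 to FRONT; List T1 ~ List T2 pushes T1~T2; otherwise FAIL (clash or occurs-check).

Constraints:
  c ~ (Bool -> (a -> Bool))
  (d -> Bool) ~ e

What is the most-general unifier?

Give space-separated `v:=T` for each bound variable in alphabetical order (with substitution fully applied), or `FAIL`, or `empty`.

Answer: c:=(Bool -> (a -> Bool)) e:=(d -> Bool)

Derivation:
step 1: unify c ~ (Bool -> (a -> Bool))  [subst: {-} | 1 pending]
  bind c := (Bool -> (a -> Bool))
step 2: unify (d -> Bool) ~ e  [subst: {c:=(Bool -> (a -> Bool))} | 0 pending]
  bind e := (d -> Bool)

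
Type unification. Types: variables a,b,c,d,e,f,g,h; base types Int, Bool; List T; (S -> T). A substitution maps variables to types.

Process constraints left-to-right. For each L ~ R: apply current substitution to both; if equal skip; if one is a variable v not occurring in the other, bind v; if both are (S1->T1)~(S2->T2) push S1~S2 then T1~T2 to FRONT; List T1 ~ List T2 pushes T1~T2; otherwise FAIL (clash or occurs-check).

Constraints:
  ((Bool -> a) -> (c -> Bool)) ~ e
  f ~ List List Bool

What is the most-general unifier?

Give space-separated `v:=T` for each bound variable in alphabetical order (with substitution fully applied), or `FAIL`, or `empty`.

step 1: unify ((Bool -> a) -> (c -> Bool)) ~ e  [subst: {-} | 1 pending]
  bind e := ((Bool -> a) -> (c -> Bool))
step 2: unify f ~ List List Bool  [subst: {e:=((Bool -> a) -> (c -> Bool))} | 0 pending]
  bind f := List List Bool

Answer: e:=((Bool -> a) -> (c -> Bool)) f:=List List Bool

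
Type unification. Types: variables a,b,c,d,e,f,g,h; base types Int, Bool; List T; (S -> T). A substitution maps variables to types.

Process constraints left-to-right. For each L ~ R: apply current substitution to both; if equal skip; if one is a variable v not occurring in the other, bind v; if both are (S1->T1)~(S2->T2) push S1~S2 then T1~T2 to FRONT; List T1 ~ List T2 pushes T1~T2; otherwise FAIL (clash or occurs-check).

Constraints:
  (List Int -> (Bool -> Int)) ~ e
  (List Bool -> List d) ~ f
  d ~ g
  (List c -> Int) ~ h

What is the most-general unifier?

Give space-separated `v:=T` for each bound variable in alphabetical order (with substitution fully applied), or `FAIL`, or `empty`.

Answer: d:=g e:=(List Int -> (Bool -> Int)) f:=(List Bool -> List g) h:=(List c -> Int)

Derivation:
step 1: unify (List Int -> (Bool -> Int)) ~ e  [subst: {-} | 3 pending]
  bind e := (List Int -> (Bool -> Int))
step 2: unify (List Bool -> List d) ~ f  [subst: {e:=(List Int -> (Bool -> Int))} | 2 pending]
  bind f := (List Bool -> List d)
step 3: unify d ~ g  [subst: {e:=(List Int -> (Bool -> Int)), f:=(List Bool -> List d)} | 1 pending]
  bind d := g
step 4: unify (List c -> Int) ~ h  [subst: {e:=(List Int -> (Bool -> Int)), f:=(List Bool -> List d), d:=g} | 0 pending]
  bind h := (List c -> Int)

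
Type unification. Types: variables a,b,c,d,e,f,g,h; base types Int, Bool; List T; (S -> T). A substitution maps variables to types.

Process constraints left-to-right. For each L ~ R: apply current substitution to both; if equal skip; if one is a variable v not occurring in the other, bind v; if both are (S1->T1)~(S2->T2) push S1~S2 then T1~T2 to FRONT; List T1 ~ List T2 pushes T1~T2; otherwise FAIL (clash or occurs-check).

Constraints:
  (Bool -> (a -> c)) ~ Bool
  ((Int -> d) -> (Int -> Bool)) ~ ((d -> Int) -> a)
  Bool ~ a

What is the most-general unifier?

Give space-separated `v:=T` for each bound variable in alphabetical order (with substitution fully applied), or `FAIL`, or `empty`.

step 1: unify (Bool -> (a -> c)) ~ Bool  [subst: {-} | 2 pending]
  clash: (Bool -> (a -> c)) vs Bool

Answer: FAIL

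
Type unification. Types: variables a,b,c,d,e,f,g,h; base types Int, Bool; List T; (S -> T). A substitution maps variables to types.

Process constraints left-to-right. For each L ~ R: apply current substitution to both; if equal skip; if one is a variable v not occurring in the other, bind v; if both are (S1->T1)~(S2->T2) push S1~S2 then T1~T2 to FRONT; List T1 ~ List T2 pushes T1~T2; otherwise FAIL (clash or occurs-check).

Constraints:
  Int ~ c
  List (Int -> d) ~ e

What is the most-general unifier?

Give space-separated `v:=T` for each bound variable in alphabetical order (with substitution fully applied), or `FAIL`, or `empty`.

step 1: unify Int ~ c  [subst: {-} | 1 pending]
  bind c := Int
step 2: unify List (Int -> d) ~ e  [subst: {c:=Int} | 0 pending]
  bind e := List (Int -> d)

Answer: c:=Int e:=List (Int -> d)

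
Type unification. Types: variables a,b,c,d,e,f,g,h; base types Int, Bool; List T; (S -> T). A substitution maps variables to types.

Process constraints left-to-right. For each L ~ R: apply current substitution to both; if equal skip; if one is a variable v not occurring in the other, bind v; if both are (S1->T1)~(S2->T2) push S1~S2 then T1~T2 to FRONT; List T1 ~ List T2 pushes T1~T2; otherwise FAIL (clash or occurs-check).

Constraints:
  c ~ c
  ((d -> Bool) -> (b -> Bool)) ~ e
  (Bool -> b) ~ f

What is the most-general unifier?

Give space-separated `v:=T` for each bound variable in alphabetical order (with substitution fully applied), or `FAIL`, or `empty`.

Answer: e:=((d -> Bool) -> (b -> Bool)) f:=(Bool -> b)

Derivation:
step 1: unify c ~ c  [subst: {-} | 2 pending]
  -> identical, skip
step 2: unify ((d -> Bool) -> (b -> Bool)) ~ e  [subst: {-} | 1 pending]
  bind e := ((d -> Bool) -> (b -> Bool))
step 3: unify (Bool -> b) ~ f  [subst: {e:=((d -> Bool) -> (b -> Bool))} | 0 pending]
  bind f := (Bool -> b)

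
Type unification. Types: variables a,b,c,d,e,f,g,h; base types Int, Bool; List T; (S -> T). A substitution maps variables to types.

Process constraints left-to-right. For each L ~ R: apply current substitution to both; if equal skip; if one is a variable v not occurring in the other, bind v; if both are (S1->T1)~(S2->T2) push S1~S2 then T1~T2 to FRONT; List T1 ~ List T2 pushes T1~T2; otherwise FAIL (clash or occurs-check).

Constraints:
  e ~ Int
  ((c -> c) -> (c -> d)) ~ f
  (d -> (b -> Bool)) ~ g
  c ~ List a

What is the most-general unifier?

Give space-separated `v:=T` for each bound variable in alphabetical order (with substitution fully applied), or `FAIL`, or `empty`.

Answer: c:=List a e:=Int f:=((List a -> List a) -> (List a -> d)) g:=(d -> (b -> Bool))

Derivation:
step 1: unify e ~ Int  [subst: {-} | 3 pending]
  bind e := Int
step 2: unify ((c -> c) -> (c -> d)) ~ f  [subst: {e:=Int} | 2 pending]
  bind f := ((c -> c) -> (c -> d))
step 3: unify (d -> (b -> Bool)) ~ g  [subst: {e:=Int, f:=((c -> c) -> (c -> d))} | 1 pending]
  bind g := (d -> (b -> Bool))
step 4: unify c ~ List a  [subst: {e:=Int, f:=((c -> c) -> (c -> d)), g:=(d -> (b -> Bool))} | 0 pending]
  bind c := List a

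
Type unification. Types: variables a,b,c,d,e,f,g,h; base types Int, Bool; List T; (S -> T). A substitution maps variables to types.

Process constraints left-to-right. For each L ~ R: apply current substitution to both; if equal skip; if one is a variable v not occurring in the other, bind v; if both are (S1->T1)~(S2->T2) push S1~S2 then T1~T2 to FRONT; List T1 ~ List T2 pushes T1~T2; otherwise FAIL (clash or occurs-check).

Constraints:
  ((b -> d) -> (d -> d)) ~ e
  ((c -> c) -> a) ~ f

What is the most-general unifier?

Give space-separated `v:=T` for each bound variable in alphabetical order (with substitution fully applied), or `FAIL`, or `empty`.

Answer: e:=((b -> d) -> (d -> d)) f:=((c -> c) -> a)

Derivation:
step 1: unify ((b -> d) -> (d -> d)) ~ e  [subst: {-} | 1 pending]
  bind e := ((b -> d) -> (d -> d))
step 2: unify ((c -> c) -> a) ~ f  [subst: {e:=((b -> d) -> (d -> d))} | 0 pending]
  bind f := ((c -> c) -> a)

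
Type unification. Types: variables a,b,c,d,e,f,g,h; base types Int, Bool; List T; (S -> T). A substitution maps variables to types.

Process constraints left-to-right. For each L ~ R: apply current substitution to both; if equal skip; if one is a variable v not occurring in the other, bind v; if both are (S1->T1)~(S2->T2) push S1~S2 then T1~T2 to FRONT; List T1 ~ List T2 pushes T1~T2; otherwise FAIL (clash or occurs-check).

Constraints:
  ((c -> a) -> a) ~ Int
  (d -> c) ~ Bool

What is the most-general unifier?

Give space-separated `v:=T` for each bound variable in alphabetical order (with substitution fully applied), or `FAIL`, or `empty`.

Answer: FAIL

Derivation:
step 1: unify ((c -> a) -> a) ~ Int  [subst: {-} | 1 pending]
  clash: ((c -> a) -> a) vs Int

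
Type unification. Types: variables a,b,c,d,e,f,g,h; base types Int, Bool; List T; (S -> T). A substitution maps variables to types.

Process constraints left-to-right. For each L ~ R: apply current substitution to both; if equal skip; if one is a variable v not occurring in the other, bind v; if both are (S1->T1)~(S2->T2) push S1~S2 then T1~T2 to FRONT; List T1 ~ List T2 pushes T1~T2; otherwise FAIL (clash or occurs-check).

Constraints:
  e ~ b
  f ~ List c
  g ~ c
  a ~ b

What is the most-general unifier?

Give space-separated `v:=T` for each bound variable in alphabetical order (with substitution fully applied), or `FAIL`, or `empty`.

step 1: unify e ~ b  [subst: {-} | 3 pending]
  bind e := b
step 2: unify f ~ List c  [subst: {e:=b} | 2 pending]
  bind f := List c
step 3: unify g ~ c  [subst: {e:=b, f:=List c} | 1 pending]
  bind g := c
step 4: unify a ~ b  [subst: {e:=b, f:=List c, g:=c} | 0 pending]
  bind a := b

Answer: a:=b e:=b f:=List c g:=c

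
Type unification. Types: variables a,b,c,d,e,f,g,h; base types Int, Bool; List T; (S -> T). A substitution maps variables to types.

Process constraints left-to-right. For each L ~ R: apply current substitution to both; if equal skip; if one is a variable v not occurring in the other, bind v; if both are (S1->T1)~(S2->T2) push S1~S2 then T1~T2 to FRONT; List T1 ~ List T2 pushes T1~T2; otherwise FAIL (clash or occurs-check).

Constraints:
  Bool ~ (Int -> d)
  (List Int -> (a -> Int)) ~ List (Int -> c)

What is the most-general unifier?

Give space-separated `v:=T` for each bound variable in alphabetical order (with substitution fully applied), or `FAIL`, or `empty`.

Answer: FAIL

Derivation:
step 1: unify Bool ~ (Int -> d)  [subst: {-} | 1 pending]
  clash: Bool vs (Int -> d)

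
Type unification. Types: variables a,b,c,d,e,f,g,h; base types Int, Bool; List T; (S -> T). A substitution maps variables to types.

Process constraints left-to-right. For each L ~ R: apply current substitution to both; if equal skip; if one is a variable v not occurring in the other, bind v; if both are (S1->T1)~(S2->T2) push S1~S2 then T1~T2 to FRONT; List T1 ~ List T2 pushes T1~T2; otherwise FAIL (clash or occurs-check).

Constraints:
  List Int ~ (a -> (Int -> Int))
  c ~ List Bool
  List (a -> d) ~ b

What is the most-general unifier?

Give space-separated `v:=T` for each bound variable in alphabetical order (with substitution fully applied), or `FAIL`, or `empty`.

step 1: unify List Int ~ (a -> (Int -> Int))  [subst: {-} | 2 pending]
  clash: List Int vs (a -> (Int -> Int))

Answer: FAIL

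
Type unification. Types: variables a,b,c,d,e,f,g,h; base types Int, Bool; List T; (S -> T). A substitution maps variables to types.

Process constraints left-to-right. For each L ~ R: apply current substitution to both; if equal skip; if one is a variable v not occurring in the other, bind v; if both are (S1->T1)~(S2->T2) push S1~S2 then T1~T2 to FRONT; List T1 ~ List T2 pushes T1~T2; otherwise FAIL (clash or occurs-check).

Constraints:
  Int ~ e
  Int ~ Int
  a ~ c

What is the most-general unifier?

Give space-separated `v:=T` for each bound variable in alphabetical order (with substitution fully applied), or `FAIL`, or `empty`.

step 1: unify Int ~ e  [subst: {-} | 2 pending]
  bind e := Int
step 2: unify Int ~ Int  [subst: {e:=Int} | 1 pending]
  -> identical, skip
step 3: unify a ~ c  [subst: {e:=Int} | 0 pending]
  bind a := c

Answer: a:=c e:=Int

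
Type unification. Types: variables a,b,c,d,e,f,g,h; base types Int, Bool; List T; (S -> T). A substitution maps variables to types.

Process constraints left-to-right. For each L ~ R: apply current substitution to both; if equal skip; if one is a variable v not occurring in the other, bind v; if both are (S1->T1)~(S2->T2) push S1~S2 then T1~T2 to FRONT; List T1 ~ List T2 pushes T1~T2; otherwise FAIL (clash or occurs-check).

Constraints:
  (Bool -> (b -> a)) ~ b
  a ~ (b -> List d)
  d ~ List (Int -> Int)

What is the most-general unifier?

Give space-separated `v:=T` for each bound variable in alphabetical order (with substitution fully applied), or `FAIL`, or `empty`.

Answer: FAIL

Derivation:
step 1: unify (Bool -> (b -> a)) ~ b  [subst: {-} | 2 pending]
  occurs-check fail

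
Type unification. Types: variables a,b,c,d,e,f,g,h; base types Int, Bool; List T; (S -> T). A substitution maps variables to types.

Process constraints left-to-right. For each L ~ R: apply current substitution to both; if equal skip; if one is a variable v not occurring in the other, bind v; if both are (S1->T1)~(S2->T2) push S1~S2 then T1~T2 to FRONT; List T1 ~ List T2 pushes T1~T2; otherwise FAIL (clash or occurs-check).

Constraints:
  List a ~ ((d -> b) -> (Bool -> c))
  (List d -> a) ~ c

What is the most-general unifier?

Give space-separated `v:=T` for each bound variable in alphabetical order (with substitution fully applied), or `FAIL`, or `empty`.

Answer: FAIL

Derivation:
step 1: unify List a ~ ((d -> b) -> (Bool -> c))  [subst: {-} | 1 pending]
  clash: List a vs ((d -> b) -> (Bool -> c))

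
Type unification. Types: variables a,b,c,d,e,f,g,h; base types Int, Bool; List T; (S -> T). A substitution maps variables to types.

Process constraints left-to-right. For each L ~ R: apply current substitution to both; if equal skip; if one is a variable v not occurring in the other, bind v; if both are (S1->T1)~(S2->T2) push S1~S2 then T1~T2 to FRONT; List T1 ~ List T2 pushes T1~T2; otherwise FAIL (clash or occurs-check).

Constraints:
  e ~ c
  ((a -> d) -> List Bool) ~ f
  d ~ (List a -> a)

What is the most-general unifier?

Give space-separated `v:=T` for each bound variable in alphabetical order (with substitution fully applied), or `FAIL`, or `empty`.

Answer: d:=(List a -> a) e:=c f:=((a -> (List a -> a)) -> List Bool)

Derivation:
step 1: unify e ~ c  [subst: {-} | 2 pending]
  bind e := c
step 2: unify ((a -> d) -> List Bool) ~ f  [subst: {e:=c} | 1 pending]
  bind f := ((a -> d) -> List Bool)
step 3: unify d ~ (List a -> a)  [subst: {e:=c, f:=((a -> d) -> List Bool)} | 0 pending]
  bind d := (List a -> a)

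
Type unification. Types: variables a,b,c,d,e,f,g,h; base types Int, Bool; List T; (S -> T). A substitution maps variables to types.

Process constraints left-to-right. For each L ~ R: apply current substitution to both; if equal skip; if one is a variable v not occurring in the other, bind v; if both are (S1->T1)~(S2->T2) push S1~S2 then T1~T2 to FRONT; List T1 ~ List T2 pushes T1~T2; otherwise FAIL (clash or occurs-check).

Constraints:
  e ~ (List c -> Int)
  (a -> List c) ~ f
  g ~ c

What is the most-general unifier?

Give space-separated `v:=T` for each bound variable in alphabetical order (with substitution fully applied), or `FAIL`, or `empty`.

Answer: e:=(List c -> Int) f:=(a -> List c) g:=c

Derivation:
step 1: unify e ~ (List c -> Int)  [subst: {-} | 2 pending]
  bind e := (List c -> Int)
step 2: unify (a -> List c) ~ f  [subst: {e:=(List c -> Int)} | 1 pending]
  bind f := (a -> List c)
step 3: unify g ~ c  [subst: {e:=(List c -> Int), f:=(a -> List c)} | 0 pending]
  bind g := c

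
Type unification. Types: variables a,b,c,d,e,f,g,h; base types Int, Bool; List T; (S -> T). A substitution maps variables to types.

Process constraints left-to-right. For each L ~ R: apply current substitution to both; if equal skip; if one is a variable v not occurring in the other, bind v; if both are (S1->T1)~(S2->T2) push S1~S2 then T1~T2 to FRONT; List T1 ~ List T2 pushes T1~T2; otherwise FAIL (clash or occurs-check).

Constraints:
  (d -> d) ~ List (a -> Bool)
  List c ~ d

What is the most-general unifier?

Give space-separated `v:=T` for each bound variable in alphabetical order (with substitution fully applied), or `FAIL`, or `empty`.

Answer: FAIL

Derivation:
step 1: unify (d -> d) ~ List (a -> Bool)  [subst: {-} | 1 pending]
  clash: (d -> d) vs List (a -> Bool)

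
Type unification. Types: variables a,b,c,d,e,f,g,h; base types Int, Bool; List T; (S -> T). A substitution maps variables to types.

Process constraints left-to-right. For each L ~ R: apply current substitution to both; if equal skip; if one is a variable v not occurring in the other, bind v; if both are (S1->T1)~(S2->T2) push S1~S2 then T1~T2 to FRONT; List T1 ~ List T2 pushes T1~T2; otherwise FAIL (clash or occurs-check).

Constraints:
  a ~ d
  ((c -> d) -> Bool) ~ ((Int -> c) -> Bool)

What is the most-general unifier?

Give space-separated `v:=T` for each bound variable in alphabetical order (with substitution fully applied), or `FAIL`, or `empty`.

step 1: unify a ~ d  [subst: {-} | 1 pending]
  bind a := d
step 2: unify ((c -> d) -> Bool) ~ ((Int -> c) -> Bool)  [subst: {a:=d} | 0 pending]
  -> decompose arrow: push (c -> d)~(Int -> c), Bool~Bool
step 3: unify (c -> d) ~ (Int -> c)  [subst: {a:=d} | 1 pending]
  -> decompose arrow: push c~Int, d~c
step 4: unify c ~ Int  [subst: {a:=d} | 2 pending]
  bind c := Int
step 5: unify d ~ Int  [subst: {a:=d, c:=Int} | 1 pending]
  bind d := Int
step 6: unify Bool ~ Bool  [subst: {a:=d, c:=Int, d:=Int} | 0 pending]
  -> identical, skip

Answer: a:=Int c:=Int d:=Int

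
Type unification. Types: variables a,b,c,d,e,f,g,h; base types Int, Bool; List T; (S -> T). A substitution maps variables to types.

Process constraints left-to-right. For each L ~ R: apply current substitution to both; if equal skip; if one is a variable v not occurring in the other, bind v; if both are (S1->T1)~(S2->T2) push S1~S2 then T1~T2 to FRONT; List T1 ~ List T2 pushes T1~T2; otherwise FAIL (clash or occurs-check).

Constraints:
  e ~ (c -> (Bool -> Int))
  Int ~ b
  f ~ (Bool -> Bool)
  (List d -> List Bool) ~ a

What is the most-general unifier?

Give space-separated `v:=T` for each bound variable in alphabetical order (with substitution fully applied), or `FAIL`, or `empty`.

step 1: unify e ~ (c -> (Bool -> Int))  [subst: {-} | 3 pending]
  bind e := (c -> (Bool -> Int))
step 2: unify Int ~ b  [subst: {e:=(c -> (Bool -> Int))} | 2 pending]
  bind b := Int
step 3: unify f ~ (Bool -> Bool)  [subst: {e:=(c -> (Bool -> Int)), b:=Int} | 1 pending]
  bind f := (Bool -> Bool)
step 4: unify (List d -> List Bool) ~ a  [subst: {e:=(c -> (Bool -> Int)), b:=Int, f:=(Bool -> Bool)} | 0 pending]
  bind a := (List d -> List Bool)

Answer: a:=(List d -> List Bool) b:=Int e:=(c -> (Bool -> Int)) f:=(Bool -> Bool)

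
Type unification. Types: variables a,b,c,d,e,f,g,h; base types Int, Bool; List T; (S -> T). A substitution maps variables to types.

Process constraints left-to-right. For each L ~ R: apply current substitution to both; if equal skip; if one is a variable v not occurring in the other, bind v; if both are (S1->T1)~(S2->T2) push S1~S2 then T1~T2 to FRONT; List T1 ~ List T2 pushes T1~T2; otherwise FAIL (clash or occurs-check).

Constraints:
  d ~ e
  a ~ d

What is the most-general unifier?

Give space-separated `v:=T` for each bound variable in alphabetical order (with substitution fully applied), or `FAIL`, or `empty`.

Answer: a:=e d:=e

Derivation:
step 1: unify d ~ e  [subst: {-} | 1 pending]
  bind d := e
step 2: unify a ~ e  [subst: {d:=e} | 0 pending]
  bind a := e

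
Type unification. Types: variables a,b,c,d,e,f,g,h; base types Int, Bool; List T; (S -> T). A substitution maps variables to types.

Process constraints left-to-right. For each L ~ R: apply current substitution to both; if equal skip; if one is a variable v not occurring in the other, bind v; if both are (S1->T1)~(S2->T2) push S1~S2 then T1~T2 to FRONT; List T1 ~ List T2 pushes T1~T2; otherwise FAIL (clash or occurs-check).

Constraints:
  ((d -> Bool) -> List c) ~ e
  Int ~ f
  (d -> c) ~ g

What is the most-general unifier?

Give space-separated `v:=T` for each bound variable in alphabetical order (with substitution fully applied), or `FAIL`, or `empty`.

step 1: unify ((d -> Bool) -> List c) ~ e  [subst: {-} | 2 pending]
  bind e := ((d -> Bool) -> List c)
step 2: unify Int ~ f  [subst: {e:=((d -> Bool) -> List c)} | 1 pending]
  bind f := Int
step 3: unify (d -> c) ~ g  [subst: {e:=((d -> Bool) -> List c), f:=Int} | 0 pending]
  bind g := (d -> c)

Answer: e:=((d -> Bool) -> List c) f:=Int g:=(d -> c)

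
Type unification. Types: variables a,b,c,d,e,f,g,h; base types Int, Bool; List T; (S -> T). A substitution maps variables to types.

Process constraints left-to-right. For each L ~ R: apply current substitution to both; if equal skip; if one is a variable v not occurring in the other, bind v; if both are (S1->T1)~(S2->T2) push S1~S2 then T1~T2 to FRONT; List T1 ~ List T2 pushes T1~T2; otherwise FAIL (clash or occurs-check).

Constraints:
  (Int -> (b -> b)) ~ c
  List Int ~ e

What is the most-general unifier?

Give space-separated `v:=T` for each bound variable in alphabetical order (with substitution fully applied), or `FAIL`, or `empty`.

Answer: c:=(Int -> (b -> b)) e:=List Int

Derivation:
step 1: unify (Int -> (b -> b)) ~ c  [subst: {-} | 1 pending]
  bind c := (Int -> (b -> b))
step 2: unify List Int ~ e  [subst: {c:=(Int -> (b -> b))} | 0 pending]
  bind e := List Int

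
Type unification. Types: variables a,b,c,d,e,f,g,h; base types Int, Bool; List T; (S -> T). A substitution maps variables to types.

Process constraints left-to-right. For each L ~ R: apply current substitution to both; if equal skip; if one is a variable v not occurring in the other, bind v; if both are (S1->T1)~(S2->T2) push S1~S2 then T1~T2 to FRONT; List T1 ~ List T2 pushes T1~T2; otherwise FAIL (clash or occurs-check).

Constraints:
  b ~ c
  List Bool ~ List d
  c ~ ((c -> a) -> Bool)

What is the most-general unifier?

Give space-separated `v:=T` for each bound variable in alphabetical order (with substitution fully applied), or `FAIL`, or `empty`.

step 1: unify b ~ c  [subst: {-} | 2 pending]
  bind b := c
step 2: unify List Bool ~ List d  [subst: {b:=c} | 1 pending]
  -> decompose List: push Bool~d
step 3: unify Bool ~ d  [subst: {b:=c} | 1 pending]
  bind d := Bool
step 4: unify c ~ ((c -> a) -> Bool)  [subst: {b:=c, d:=Bool} | 0 pending]
  occurs-check fail: c in ((c -> a) -> Bool)

Answer: FAIL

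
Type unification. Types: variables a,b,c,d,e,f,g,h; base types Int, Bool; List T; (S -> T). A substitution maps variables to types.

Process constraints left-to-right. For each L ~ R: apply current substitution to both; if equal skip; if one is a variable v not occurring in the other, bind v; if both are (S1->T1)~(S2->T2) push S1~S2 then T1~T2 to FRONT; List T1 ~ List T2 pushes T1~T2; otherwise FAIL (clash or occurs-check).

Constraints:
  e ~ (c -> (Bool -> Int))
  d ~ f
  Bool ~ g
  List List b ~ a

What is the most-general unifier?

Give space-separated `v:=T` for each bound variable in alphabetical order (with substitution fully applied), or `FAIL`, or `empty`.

step 1: unify e ~ (c -> (Bool -> Int))  [subst: {-} | 3 pending]
  bind e := (c -> (Bool -> Int))
step 2: unify d ~ f  [subst: {e:=(c -> (Bool -> Int))} | 2 pending]
  bind d := f
step 3: unify Bool ~ g  [subst: {e:=(c -> (Bool -> Int)), d:=f} | 1 pending]
  bind g := Bool
step 4: unify List List b ~ a  [subst: {e:=(c -> (Bool -> Int)), d:=f, g:=Bool} | 0 pending]
  bind a := List List b

Answer: a:=List List b d:=f e:=(c -> (Bool -> Int)) g:=Bool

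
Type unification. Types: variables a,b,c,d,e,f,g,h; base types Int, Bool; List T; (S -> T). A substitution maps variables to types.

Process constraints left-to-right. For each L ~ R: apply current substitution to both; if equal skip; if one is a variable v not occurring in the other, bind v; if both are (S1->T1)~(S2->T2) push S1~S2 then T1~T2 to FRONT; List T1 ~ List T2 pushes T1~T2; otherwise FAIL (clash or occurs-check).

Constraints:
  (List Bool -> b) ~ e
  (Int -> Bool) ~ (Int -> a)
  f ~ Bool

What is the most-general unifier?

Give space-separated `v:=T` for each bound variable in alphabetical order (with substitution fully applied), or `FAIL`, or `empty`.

step 1: unify (List Bool -> b) ~ e  [subst: {-} | 2 pending]
  bind e := (List Bool -> b)
step 2: unify (Int -> Bool) ~ (Int -> a)  [subst: {e:=(List Bool -> b)} | 1 pending]
  -> decompose arrow: push Int~Int, Bool~a
step 3: unify Int ~ Int  [subst: {e:=(List Bool -> b)} | 2 pending]
  -> identical, skip
step 4: unify Bool ~ a  [subst: {e:=(List Bool -> b)} | 1 pending]
  bind a := Bool
step 5: unify f ~ Bool  [subst: {e:=(List Bool -> b), a:=Bool} | 0 pending]
  bind f := Bool

Answer: a:=Bool e:=(List Bool -> b) f:=Bool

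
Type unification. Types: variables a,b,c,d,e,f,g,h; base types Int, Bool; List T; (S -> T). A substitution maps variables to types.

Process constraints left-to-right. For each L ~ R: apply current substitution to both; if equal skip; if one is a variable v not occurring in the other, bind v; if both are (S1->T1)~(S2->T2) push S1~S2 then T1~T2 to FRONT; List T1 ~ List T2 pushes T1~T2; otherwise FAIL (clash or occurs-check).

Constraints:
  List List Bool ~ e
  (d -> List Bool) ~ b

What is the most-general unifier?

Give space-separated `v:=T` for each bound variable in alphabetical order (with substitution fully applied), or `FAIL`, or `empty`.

Answer: b:=(d -> List Bool) e:=List List Bool

Derivation:
step 1: unify List List Bool ~ e  [subst: {-} | 1 pending]
  bind e := List List Bool
step 2: unify (d -> List Bool) ~ b  [subst: {e:=List List Bool} | 0 pending]
  bind b := (d -> List Bool)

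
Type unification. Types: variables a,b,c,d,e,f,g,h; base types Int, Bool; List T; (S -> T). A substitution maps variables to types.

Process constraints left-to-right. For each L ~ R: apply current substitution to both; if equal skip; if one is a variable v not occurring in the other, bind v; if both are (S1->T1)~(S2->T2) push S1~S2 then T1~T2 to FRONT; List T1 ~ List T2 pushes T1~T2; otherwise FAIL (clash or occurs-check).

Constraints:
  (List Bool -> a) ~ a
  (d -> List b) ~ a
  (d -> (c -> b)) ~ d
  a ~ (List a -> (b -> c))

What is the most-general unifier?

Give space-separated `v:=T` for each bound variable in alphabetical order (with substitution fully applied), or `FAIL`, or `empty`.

Answer: FAIL

Derivation:
step 1: unify (List Bool -> a) ~ a  [subst: {-} | 3 pending]
  occurs-check fail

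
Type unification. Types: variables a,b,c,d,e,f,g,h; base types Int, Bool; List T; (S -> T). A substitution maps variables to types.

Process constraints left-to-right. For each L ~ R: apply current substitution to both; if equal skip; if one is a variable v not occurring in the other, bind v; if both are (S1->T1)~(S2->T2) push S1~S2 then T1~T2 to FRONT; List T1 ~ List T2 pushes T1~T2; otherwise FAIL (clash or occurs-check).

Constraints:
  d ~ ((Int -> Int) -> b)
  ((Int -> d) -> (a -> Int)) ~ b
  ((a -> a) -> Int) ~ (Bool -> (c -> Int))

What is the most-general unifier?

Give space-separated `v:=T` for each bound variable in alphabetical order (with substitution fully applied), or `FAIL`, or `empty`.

Answer: FAIL

Derivation:
step 1: unify d ~ ((Int -> Int) -> b)  [subst: {-} | 2 pending]
  bind d := ((Int -> Int) -> b)
step 2: unify ((Int -> ((Int -> Int) -> b)) -> (a -> Int)) ~ b  [subst: {d:=((Int -> Int) -> b)} | 1 pending]
  occurs-check fail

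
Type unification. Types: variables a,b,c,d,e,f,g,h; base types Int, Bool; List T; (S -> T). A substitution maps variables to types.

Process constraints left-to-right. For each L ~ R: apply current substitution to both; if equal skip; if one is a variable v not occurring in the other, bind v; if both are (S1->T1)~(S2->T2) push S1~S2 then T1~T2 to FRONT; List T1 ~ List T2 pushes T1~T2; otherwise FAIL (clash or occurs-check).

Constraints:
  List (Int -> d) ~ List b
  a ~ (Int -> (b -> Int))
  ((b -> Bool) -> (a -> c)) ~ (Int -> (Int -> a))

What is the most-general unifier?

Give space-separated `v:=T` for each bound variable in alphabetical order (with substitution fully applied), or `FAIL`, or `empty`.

step 1: unify List (Int -> d) ~ List b  [subst: {-} | 2 pending]
  -> decompose List: push (Int -> d)~b
step 2: unify (Int -> d) ~ b  [subst: {-} | 2 pending]
  bind b := (Int -> d)
step 3: unify a ~ (Int -> ((Int -> d) -> Int))  [subst: {b:=(Int -> d)} | 1 pending]
  bind a := (Int -> ((Int -> d) -> Int))
step 4: unify (((Int -> d) -> Bool) -> ((Int -> ((Int -> d) -> Int)) -> c)) ~ (Int -> (Int -> (Int -> ((Int -> d) -> Int))))  [subst: {b:=(Int -> d), a:=(Int -> ((Int -> d) -> Int))} | 0 pending]
  -> decompose arrow: push ((Int -> d) -> Bool)~Int, ((Int -> ((Int -> d) -> Int)) -> c)~(Int -> (Int -> ((Int -> d) -> Int)))
step 5: unify ((Int -> d) -> Bool) ~ Int  [subst: {b:=(Int -> d), a:=(Int -> ((Int -> d) -> Int))} | 1 pending]
  clash: ((Int -> d) -> Bool) vs Int

Answer: FAIL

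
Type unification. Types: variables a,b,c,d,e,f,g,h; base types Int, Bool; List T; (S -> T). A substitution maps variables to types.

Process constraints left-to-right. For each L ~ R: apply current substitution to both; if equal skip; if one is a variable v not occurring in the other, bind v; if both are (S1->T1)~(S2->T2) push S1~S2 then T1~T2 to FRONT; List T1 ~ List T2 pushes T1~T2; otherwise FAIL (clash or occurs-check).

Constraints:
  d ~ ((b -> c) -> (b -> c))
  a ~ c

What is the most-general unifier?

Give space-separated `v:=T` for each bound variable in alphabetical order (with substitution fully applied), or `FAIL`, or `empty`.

Answer: a:=c d:=((b -> c) -> (b -> c))

Derivation:
step 1: unify d ~ ((b -> c) -> (b -> c))  [subst: {-} | 1 pending]
  bind d := ((b -> c) -> (b -> c))
step 2: unify a ~ c  [subst: {d:=((b -> c) -> (b -> c))} | 0 pending]
  bind a := c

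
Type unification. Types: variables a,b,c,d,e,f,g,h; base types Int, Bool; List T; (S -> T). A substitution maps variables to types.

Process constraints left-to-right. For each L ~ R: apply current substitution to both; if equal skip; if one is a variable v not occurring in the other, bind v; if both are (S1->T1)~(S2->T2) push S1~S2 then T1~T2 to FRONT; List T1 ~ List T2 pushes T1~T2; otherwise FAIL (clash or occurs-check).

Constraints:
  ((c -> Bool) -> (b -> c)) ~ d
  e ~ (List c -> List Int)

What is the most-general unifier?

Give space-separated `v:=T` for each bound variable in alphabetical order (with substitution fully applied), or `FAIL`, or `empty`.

step 1: unify ((c -> Bool) -> (b -> c)) ~ d  [subst: {-} | 1 pending]
  bind d := ((c -> Bool) -> (b -> c))
step 2: unify e ~ (List c -> List Int)  [subst: {d:=((c -> Bool) -> (b -> c))} | 0 pending]
  bind e := (List c -> List Int)

Answer: d:=((c -> Bool) -> (b -> c)) e:=(List c -> List Int)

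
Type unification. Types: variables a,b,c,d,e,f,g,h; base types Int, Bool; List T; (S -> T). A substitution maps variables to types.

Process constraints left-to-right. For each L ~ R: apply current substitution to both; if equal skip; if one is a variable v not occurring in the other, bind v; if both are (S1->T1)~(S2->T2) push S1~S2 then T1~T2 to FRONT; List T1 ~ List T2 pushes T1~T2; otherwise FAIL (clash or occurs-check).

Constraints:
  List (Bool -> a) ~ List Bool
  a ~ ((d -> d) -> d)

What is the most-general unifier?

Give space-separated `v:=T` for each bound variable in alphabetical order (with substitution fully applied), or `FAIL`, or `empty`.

step 1: unify List (Bool -> a) ~ List Bool  [subst: {-} | 1 pending]
  -> decompose List: push (Bool -> a)~Bool
step 2: unify (Bool -> a) ~ Bool  [subst: {-} | 1 pending]
  clash: (Bool -> a) vs Bool

Answer: FAIL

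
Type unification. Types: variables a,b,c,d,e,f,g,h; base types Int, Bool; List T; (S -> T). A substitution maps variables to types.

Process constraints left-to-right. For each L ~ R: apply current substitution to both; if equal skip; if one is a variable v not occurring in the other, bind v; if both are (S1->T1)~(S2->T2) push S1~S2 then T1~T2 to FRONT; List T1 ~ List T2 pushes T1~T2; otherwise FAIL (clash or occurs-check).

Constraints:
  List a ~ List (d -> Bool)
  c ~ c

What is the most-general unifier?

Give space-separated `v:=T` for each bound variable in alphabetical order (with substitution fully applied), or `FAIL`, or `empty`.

step 1: unify List a ~ List (d -> Bool)  [subst: {-} | 1 pending]
  -> decompose List: push a~(d -> Bool)
step 2: unify a ~ (d -> Bool)  [subst: {-} | 1 pending]
  bind a := (d -> Bool)
step 3: unify c ~ c  [subst: {a:=(d -> Bool)} | 0 pending]
  -> identical, skip

Answer: a:=(d -> Bool)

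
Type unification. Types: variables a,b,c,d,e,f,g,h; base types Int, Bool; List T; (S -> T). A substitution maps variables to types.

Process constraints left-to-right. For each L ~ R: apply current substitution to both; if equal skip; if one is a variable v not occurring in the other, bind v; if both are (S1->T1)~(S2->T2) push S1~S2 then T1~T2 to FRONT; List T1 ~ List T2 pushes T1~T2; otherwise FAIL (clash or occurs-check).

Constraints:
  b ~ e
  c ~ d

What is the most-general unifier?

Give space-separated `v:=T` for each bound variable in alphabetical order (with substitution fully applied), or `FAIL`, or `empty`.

Answer: b:=e c:=d

Derivation:
step 1: unify b ~ e  [subst: {-} | 1 pending]
  bind b := e
step 2: unify c ~ d  [subst: {b:=e} | 0 pending]
  bind c := d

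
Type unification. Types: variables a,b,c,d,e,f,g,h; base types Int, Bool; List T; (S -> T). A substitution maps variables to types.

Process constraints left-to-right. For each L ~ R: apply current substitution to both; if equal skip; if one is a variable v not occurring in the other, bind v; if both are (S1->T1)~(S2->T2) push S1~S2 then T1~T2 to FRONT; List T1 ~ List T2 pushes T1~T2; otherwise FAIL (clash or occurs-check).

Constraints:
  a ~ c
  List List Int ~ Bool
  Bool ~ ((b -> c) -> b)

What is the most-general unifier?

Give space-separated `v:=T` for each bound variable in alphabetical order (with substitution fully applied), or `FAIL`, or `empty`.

Answer: FAIL

Derivation:
step 1: unify a ~ c  [subst: {-} | 2 pending]
  bind a := c
step 2: unify List List Int ~ Bool  [subst: {a:=c} | 1 pending]
  clash: List List Int vs Bool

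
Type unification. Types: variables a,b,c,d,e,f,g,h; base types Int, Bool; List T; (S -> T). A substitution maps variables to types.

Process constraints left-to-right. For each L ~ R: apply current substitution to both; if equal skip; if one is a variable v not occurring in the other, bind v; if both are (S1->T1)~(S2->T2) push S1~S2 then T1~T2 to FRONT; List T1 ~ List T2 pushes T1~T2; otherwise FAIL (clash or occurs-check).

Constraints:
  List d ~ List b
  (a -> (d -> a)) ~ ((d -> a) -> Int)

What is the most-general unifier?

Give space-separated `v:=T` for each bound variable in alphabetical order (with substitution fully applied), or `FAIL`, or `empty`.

step 1: unify List d ~ List b  [subst: {-} | 1 pending]
  -> decompose List: push d~b
step 2: unify d ~ b  [subst: {-} | 1 pending]
  bind d := b
step 3: unify (a -> (b -> a)) ~ ((b -> a) -> Int)  [subst: {d:=b} | 0 pending]
  -> decompose arrow: push a~(b -> a), (b -> a)~Int
step 4: unify a ~ (b -> a)  [subst: {d:=b} | 1 pending]
  occurs-check fail: a in (b -> a)

Answer: FAIL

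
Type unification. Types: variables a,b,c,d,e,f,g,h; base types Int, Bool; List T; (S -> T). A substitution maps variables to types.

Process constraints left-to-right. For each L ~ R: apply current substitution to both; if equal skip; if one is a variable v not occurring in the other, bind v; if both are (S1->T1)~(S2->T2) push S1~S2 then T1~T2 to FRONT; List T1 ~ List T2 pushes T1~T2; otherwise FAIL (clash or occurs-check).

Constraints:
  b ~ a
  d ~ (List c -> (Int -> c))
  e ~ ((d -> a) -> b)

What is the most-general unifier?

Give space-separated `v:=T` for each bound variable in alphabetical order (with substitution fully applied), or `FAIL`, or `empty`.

Answer: b:=a d:=(List c -> (Int -> c)) e:=(((List c -> (Int -> c)) -> a) -> a)

Derivation:
step 1: unify b ~ a  [subst: {-} | 2 pending]
  bind b := a
step 2: unify d ~ (List c -> (Int -> c))  [subst: {b:=a} | 1 pending]
  bind d := (List c -> (Int -> c))
step 3: unify e ~ (((List c -> (Int -> c)) -> a) -> a)  [subst: {b:=a, d:=(List c -> (Int -> c))} | 0 pending]
  bind e := (((List c -> (Int -> c)) -> a) -> a)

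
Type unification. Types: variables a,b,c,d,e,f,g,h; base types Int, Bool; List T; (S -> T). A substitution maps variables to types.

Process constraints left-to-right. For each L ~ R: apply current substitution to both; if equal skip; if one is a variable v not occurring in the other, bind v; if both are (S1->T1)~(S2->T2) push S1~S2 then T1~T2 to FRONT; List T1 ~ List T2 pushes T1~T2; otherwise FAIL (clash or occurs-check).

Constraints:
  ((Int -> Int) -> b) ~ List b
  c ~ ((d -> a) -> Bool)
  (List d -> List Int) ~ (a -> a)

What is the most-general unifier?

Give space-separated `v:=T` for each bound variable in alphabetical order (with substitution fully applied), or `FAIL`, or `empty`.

step 1: unify ((Int -> Int) -> b) ~ List b  [subst: {-} | 2 pending]
  clash: ((Int -> Int) -> b) vs List b

Answer: FAIL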